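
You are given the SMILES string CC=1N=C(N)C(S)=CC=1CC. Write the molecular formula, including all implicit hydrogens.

C8H12N2S

Walk through each heavy atom and fill implicit hydrogens from standard valence (C 4, N 3, O 2, S 2, halogen 1):
  atom 1: C, bond orders sum to 1 (valence 4) → 3 H
  atom 2: C, bond orders sum to 4 (valence 4) → 0 H
  atom 3: N, bond orders sum to 3 (valence 3) → 0 H
  atom 4: C, bond orders sum to 4 (valence 4) → 0 H
  atom 5: N, bond orders sum to 1 (valence 3) → 2 H
  atom 6: C, bond orders sum to 4 (valence 4) → 0 H
  atom 7: S, bond orders sum to 1 (valence 2) → 1 H
  atom 8: C, bond orders sum to 3 (valence 4) → 1 H
  atom 9: C, bond orders sum to 4 (valence 4) → 0 H
  atom 10: C, bond orders sum to 2 (valence 4) → 2 H
  atom 11: C, bond orders sum to 1 (valence 4) → 3 H
Totals → C:8, H:12, N:2, S:1.
In Hill order: C8H12N2S.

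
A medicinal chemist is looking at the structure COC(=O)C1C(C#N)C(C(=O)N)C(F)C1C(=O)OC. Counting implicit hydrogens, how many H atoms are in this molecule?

13

Walk through each heavy atom and fill implicit hydrogens from standard valence (C 4, N 3, O 2, S 2, halogen 1):
  atom 1: C, bond orders sum to 1 (valence 4) → 3 H
  atom 2: O, bond orders sum to 2 (valence 2) → 0 H
  atom 3: C, bond orders sum to 4 (valence 4) → 0 H
  atom 4: O, bond orders sum to 2 (valence 2) → 0 H
  atom 5: C, bond orders sum to 3 (valence 4) → 1 H
  atom 6: C, bond orders sum to 3 (valence 4) → 1 H
  atom 7: C, bond orders sum to 4 (valence 4) → 0 H
  atom 8: N, bond orders sum to 3 (valence 3) → 0 H
  atom 9: C, bond orders sum to 3 (valence 4) → 1 H
  atom 10: C, bond orders sum to 4 (valence 4) → 0 H
  atom 11: O, bond orders sum to 2 (valence 2) → 0 H
  atom 12: N, bond orders sum to 1 (valence 3) → 2 H
  atom 13: C, bond orders sum to 3 (valence 4) → 1 H
  atom 14: F (halogen, monovalent) → 0 H
  atom 15: C, bond orders sum to 3 (valence 4) → 1 H
  atom 16: C, bond orders sum to 4 (valence 4) → 0 H
  atom 17: O, bond orders sum to 2 (valence 2) → 0 H
  atom 18: O, bond orders sum to 2 (valence 2) → 0 H
  atom 19: C, bond orders sum to 1 (valence 4) → 3 H
Total hydrogens: 13.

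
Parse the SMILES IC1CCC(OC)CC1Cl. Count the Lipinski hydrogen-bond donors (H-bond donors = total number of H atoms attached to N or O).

0

Donors: find every N or O and count the H atoms it carries.
  atom 6 (O): bond orders sum to 2 → 0 H
Lipinski HBD = 0.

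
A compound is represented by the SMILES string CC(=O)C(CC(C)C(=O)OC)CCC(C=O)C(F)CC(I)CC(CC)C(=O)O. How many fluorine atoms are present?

1

Scan the SMILES for F atoms (remember two-letter symbols like Cl and Br are single atoms).
Fluorine count: 1.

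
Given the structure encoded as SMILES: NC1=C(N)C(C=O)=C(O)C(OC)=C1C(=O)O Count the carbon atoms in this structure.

9

Count every carbon token in the SMILES (each C, including those in ring-closure positions and inside branches).
Carbon count: 9.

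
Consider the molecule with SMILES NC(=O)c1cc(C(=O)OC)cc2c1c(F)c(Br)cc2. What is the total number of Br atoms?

1

Scan the SMILES for Br atoms (remember two-letter symbols like Cl and Br are single atoms).
Bromine count: 1.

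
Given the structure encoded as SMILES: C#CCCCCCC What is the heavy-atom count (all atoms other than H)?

8

Every atom symbol written in the SMILES (organic subset) is one heavy atom; implicit H are not written.
Heavy atoms by element → C:8.
Total: 8.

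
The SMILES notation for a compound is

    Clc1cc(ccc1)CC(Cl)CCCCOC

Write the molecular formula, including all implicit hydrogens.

C13H18Cl2O

Walk through each heavy atom and fill implicit hydrogens from standard valence (C 4, N 3, O 2, S 2, halogen 1); for lowercase aromatic atoms, an aromatic c carries 1 H when it has two neighbours and 0 H with three, and aromatic n carries 0 H:
  atom 1: Cl (halogen, monovalent) → 0 H
  atom 2: aromatic c, 3 neighbours → 0 H
  atom 3: aromatic c, 2 neighbours → 1 H
  atom 4: aromatic c, 3 neighbours → 0 H
  atom 5: aromatic c, 2 neighbours → 1 H
  atom 6: aromatic c, 2 neighbours → 1 H
  atom 7: aromatic c, 2 neighbours → 1 H
  atom 8: C, bond orders sum to 2 (valence 4) → 2 H
  atom 9: C, bond orders sum to 3 (valence 4) → 1 H
  atom 10: Cl (halogen, monovalent) → 0 H
  atom 11: C, bond orders sum to 2 (valence 4) → 2 H
  atom 12: C, bond orders sum to 2 (valence 4) → 2 H
  atom 13: C, bond orders sum to 2 (valence 4) → 2 H
  atom 14: C, bond orders sum to 2 (valence 4) → 2 H
  atom 15: O, bond orders sum to 2 (valence 2) → 0 H
  atom 16: C, bond orders sum to 1 (valence 4) → 3 H
Totals → C:13, H:18, Cl:2, O:1.
In Hill order: C13H18Cl2O.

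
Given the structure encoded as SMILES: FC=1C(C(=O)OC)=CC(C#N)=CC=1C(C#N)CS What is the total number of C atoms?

12

Count every carbon token in the SMILES (each C, including those in ring-closure positions and inside branches).
Carbon count: 12.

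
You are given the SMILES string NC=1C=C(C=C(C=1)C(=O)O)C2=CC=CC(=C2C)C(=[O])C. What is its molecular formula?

C16H15NO3

Walk through each heavy atom and fill implicit hydrogens from standard valence (C 4, N 3, O 2, S 2, halogen 1):
  atom 1: N, bond orders sum to 1 (valence 3) → 2 H
  atom 2: C, bond orders sum to 4 (valence 4) → 0 H
  atom 3: C, bond orders sum to 3 (valence 4) → 1 H
  atom 4: C, bond orders sum to 4 (valence 4) → 0 H
  atom 5: C, bond orders sum to 3 (valence 4) → 1 H
  atom 6: C, bond orders sum to 4 (valence 4) → 0 H
  atom 7: C, bond orders sum to 3 (valence 4) → 1 H
  atom 8: C, bond orders sum to 4 (valence 4) → 0 H
  atom 9: O, bond orders sum to 2 (valence 2) → 0 H
  atom 10: O, bond orders sum to 1 (valence 2) → 1 H
  atom 11: C, bond orders sum to 4 (valence 4) → 0 H
  atom 12: C, bond orders sum to 3 (valence 4) → 1 H
  atom 13: C, bond orders sum to 3 (valence 4) → 1 H
  atom 14: C, bond orders sum to 3 (valence 4) → 1 H
  atom 15: C, bond orders sum to 4 (valence 4) → 0 H
  atom 16: C, bond orders sum to 4 (valence 4) → 0 H
  atom 17: C, bond orders sum to 1 (valence 4) → 3 H
  atom 18: C, bond orders sum to 4 (valence 4) → 0 H
  atom 19: O with explicit H count 0
  atom 20: C, bond orders sum to 1 (valence 4) → 3 H
Totals → C:16, H:15, N:1, O:3.
In Hill order: C16H15NO3.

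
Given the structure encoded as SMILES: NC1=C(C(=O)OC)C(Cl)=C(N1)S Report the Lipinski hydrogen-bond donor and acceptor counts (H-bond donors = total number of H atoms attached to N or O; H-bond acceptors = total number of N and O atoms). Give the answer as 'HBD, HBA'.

3, 4

Donors: find every N or O and count the H atoms it carries.
  atom 1 (N): bond orders sum to 1 → 2 H
  atom 5 (O): bond orders sum to 2 → 0 H
  atom 6 (O): bond orders sum to 2 → 0 H
  atom 11 (N): bond orders sum to 2 → 1 H
Lipinski HBD = 3.
Acceptors: N atoms = 2, O atoms = 2 → HBA = 4.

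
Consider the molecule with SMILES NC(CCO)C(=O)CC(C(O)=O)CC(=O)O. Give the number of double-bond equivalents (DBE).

Molecular formula: C9H15NO6.
DoU = (2C + 2 + N − H − X) / 2, where X is the halogen count and O/S are ignored.
    = (2·9 + 2 + 1 − 15 − 0) / 2 = 6 / 2 = 3.

3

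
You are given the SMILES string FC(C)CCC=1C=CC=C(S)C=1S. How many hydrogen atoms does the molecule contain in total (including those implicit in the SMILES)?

13

Walk through each heavy atom and fill implicit hydrogens from standard valence (C 4, N 3, O 2, S 2, halogen 1):
  atom 1: F (halogen, monovalent) → 0 H
  atom 2: C, bond orders sum to 3 (valence 4) → 1 H
  atom 3: C, bond orders sum to 1 (valence 4) → 3 H
  atom 4: C, bond orders sum to 2 (valence 4) → 2 H
  atom 5: C, bond orders sum to 2 (valence 4) → 2 H
  atom 6: C, bond orders sum to 4 (valence 4) → 0 H
  atom 7: C, bond orders sum to 3 (valence 4) → 1 H
  atom 8: C, bond orders sum to 3 (valence 4) → 1 H
  atom 9: C, bond orders sum to 3 (valence 4) → 1 H
  atom 10: C, bond orders sum to 4 (valence 4) → 0 H
  atom 11: S, bond orders sum to 1 (valence 2) → 1 H
  atom 12: C, bond orders sum to 4 (valence 4) → 0 H
  atom 13: S, bond orders sum to 1 (valence 2) → 1 H
Total hydrogens: 13.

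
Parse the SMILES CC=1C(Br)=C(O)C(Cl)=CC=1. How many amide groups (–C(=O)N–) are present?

Scan the SMILES for the amide motif — none present.
Groups that are present: 1 hydroxyl.

0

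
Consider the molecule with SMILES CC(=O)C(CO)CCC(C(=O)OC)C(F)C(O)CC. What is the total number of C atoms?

13

Count every carbon token in the SMILES (each C, including those in ring-closure positions and inside branches).
Carbon count: 13.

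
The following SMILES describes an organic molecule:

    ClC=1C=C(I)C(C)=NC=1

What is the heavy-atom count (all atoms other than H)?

9

Every atom symbol written in the SMILES (organic subset) is one heavy atom; implicit H are not written.
Heavy atoms by element → C:6, Cl:1, I:1, N:1.
Total: 9.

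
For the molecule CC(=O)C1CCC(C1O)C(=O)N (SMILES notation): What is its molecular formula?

Walk through each heavy atom and fill implicit hydrogens from standard valence (C 4, N 3, O 2, S 2, halogen 1):
  atom 1: C, bond orders sum to 1 (valence 4) → 3 H
  atom 2: C, bond orders sum to 4 (valence 4) → 0 H
  atom 3: O, bond orders sum to 2 (valence 2) → 0 H
  atom 4: C, bond orders sum to 3 (valence 4) → 1 H
  atom 5: C, bond orders sum to 2 (valence 4) → 2 H
  atom 6: C, bond orders sum to 2 (valence 4) → 2 H
  atom 7: C, bond orders sum to 3 (valence 4) → 1 H
  atom 8: C, bond orders sum to 3 (valence 4) → 1 H
  atom 9: O, bond orders sum to 1 (valence 2) → 1 H
  atom 10: C, bond orders sum to 4 (valence 4) → 0 H
  atom 11: O, bond orders sum to 2 (valence 2) → 0 H
  atom 12: N, bond orders sum to 1 (valence 3) → 2 H
Totals → C:8, H:13, N:1, O:3.
In Hill order: C8H13NO3.

C8H13NO3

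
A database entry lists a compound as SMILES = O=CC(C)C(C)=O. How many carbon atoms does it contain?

5

Count every carbon token in the SMILES (each C, including those in ring-closure positions and inside branches).
Carbon count: 5.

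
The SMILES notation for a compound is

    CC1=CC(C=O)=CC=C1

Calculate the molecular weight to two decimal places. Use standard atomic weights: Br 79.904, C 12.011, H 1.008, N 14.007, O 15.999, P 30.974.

First, the molecular formula is C8H8O (counting implicit H from valence).
  C: 8 × 12.011 = 96.088
  H: 8 × 1.008 = 8.064
  O: 1 × 15.999 = 15.999
Sum: 8×12.011 + 8×1.008 + 1×15.999 = 120.151 → 120.15 g/mol.

120.15 g/mol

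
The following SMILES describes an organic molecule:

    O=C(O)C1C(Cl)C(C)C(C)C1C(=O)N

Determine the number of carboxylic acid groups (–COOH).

1

The carboxylic acid motif appears at heavy-atom position 2 in the SMILES.
Other groups present: 1 amide.
Carboxylic acid count: 1.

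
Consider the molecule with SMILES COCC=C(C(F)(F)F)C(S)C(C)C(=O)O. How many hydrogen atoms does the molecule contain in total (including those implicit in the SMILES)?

Walk through each heavy atom and fill implicit hydrogens from standard valence (C 4, N 3, O 2, S 2, halogen 1):
  atom 1: C, bond orders sum to 1 (valence 4) → 3 H
  atom 2: O, bond orders sum to 2 (valence 2) → 0 H
  atom 3: C, bond orders sum to 2 (valence 4) → 2 H
  atom 4: C, bond orders sum to 3 (valence 4) → 1 H
  atom 5: C, bond orders sum to 4 (valence 4) → 0 H
  atom 6: C, bond orders sum to 4 (valence 4) → 0 H
  atom 7: F (halogen, monovalent) → 0 H
  atom 8: F (halogen, monovalent) → 0 H
  atom 9: F (halogen, monovalent) → 0 H
  atom 10: C, bond orders sum to 3 (valence 4) → 1 H
  atom 11: S, bond orders sum to 1 (valence 2) → 1 H
  atom 12: C, bond orders sum to 3 (valence 4) → 1 H
  atom 13: C, bond orders sum to 1 (valence 4) → 3 H
  atom 14: C, bond orders sum to 4 (valence 4) → 0 H
  atom 15: O, bond orders sum to 2 (valence 2) → 0 H
  atom 16: O, bond orders sum to 1 (valence 2) → 1 H
Total hydrogens: 13.

13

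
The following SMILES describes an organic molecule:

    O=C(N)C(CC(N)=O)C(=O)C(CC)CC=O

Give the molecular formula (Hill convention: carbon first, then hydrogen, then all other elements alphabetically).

C10H16N2O4

Walk through each heavy atom and fill implicit hydrogens from standard valence (C 4, N 3, O 2, S 2, halogen 1):
  atom 1: O, bond orders sum to 2 (valence 2) → 0 H
  atom 2: C, bond orders sum to 4 (valence 4) → 0 H
  atom 3: N, bond orders sum to 1 (valence 3) → 2 H
  atom 4: C, bond orders sum to 3 (valence 4) → 1 H
  atom 5: C, bond orders sum to 2 (valence 4) → 2 H
  atom 6: C, bond orders sum to 4 (valence 4) → 0 H
  atom 7: N, bond orders sum to 1 (valence 3) → 2 H
  atom 8: O, bond orders sum to 2 (valence 2) → 0 H
  atom 9: C, bond orders sum to 4 (valence 4) → 0 H
  atom 10: O, bond orders sum to 2 (valence 2) → 0 H
  atom 11: C, bond orders sum to 3 (valence 4) → 1 H
  atom 12: C, bond orders sum to 2 (valence 4) → 2 H
  atom 13: C, bond orders sum to 1 (valence 4) → 3 H
  atom 14: C, bond orders sum to 2 (valence 4) → 2 H
  atom 15: C, bond orders sum to 3 (valence 4) → 1 H
  atom 16: O, bond orders sum to 2 (valence 2) → 0 H
Totals → C:10, H:16, N:2, O:4.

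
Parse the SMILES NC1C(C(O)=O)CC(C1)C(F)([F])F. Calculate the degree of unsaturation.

Molecular formula: C7H10F3NO2.
DoU = (2C + 2 + N − H − X) / 2, where X is the halogen count and O/S are ignored.
    = (2·7 + 2 + 1 − 10 − 3) / 2 = 4 / 2 = 2.

2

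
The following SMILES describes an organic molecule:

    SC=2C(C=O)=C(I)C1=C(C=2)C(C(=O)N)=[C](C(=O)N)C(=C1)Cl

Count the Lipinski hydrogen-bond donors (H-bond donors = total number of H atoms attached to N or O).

Donors: find every N or O and count the H atoms it carries.
  atom 5 (O): bond orders sum to 2 → 0 H
  atom 13 (O): bond orders sum to 2 → 0 H
  atom 14 (N): bond orders sum to 1 → 2 H
  atom 17 (O): bond orders sum to 2 → 0 H
  atom 18 (N): bond orders sum to 1 → 2 H
Lipinski HBD = 4.

4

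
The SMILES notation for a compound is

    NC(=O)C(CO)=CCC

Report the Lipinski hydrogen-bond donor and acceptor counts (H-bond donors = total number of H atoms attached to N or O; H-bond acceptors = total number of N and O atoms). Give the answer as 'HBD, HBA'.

Donors: find every N or O and count the H atoms it carries.
  atom 1 (N): bond orders sum to 1 → 2 H
  atom 3 (O): bond orders sum to 2 → 0 H
  atom 6 (O): bond orders sum to 1 → 1 H
Lipinski HBD = 3.
Acceptors: N atoms = 1, O atoms = 2 → HBA = 3.

3, 3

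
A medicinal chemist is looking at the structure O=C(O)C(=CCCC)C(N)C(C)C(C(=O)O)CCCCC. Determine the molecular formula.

C16H29NO4

Walk through each heavy atom and fill implicit hydrogens from standard valence (C 4, N 3, O 2, S 2, halogen 1):
  atom 1: O, bond orders sum to 2 (valence 2) → 0 H
  atom 2: C, bond orders sum to 4 (valence 4) → 0 H
  atom 3: O, bond orders sum to 1 (valence 2) → 1 H
  atom 4: C, bond orders sum to 4 (valence 4) → 0 H
  atom 5: C, bond orders sum to 3 (valence 4) → 1 H
  atom 6: C, bond orders sum to 2 (valence 4) → 2 H
  atom 7: C, bond orders sum to 2 (valence 4) → 2 H
  atom 8: C, bond orders sum to 1 (valence 4) → 3 H
  atom 9: C, bond orders sum to 3 (valence 4) → 1 H
  atom 10: N, bond orders sum to 1 (valence 3) → 2 H
  atom 11: C, bond orders sum to 3 (valence 4) → 1 H
  atom 12: C, bond orders sum to 1 (valence 4) → 3 H
  atom 13: C, bond orders sum to 3 (valence 4) → 1 H
  atom 14: C, bond orders sum to 4 (valence 4) → 0 H
  atom 15: O, bond orders sum to 2 (valence 2) → 0 H
  atom 16: O, bond orders sum to 1 (valence 2) → 1 H
  atom 17: C, bond orders sum to 2 (valence 4) → 2 H
  atom 18: C, bond orders sum to 2 (valence 4) → 2 H
  atom 19: C, bond orders sum to 2 (valence 4) → 2 H
  atom 20: C, bond orders sum to 2 (valence 4) → 2 H
  atom 21: C, bond orders sum to 1 (valence 4) → 3 H
Totals → C:16, H:29, N:1, O:4.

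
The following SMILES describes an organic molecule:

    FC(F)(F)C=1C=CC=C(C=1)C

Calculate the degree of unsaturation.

Molecular formula: C8H7F3.
DoU = (2C + 2 + N − H − X) / 2, where X is the halogen count and O/S are ignored.
    = (2·8 + 2 + 0 − 7 − 3) / 2 = 8 / 2 = 4.

4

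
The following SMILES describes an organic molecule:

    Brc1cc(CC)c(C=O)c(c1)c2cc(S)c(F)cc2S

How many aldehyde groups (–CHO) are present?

The aldehyde motif appears at heavy-atom position 8 in the SMILES.
Other groups present: 2 thiol.
Aldehyde count: 1.

1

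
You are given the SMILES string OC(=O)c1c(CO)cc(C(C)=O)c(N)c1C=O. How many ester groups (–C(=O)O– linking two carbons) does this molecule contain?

Scan the SMILES for the ester motif — none present.
Groups that are present: 1 aldehyde, 1 carboxylic acid, 1 hydroxyl, 1 ketone, 1 primary amine.

0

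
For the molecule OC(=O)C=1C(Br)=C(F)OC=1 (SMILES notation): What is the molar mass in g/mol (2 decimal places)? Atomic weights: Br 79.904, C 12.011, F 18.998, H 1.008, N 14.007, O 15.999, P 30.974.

208.97 g/mol

First, the molecular formula is C5H2BrFO3 (counting implicit H from valence).
  Br: 1 × 79.904 = 79.904
  C: 5 × 12.011 = 60.055
  F: 1 × 18.998 = 18.998
  H: 2 × 1.008 = 2.016
  O: 3 × 15.999 = 47.997
Sum: 1×79.904 + 5×12.011 + 1×18.998 + 2×1.008 + 3×15.999 = 208.970 → 208.97 g/mol.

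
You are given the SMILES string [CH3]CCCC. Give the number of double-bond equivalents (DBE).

0

Molecular formula: C5H12.
DoU = (2C + 2 + N − H − X) / 2, where X is the halogen count and O/S are ignored.
    = (2·5 + 2 + 0 − 12 − 0) / 2 = 0 / 2 = 0.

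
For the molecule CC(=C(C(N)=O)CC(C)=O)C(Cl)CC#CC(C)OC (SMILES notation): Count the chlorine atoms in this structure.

Scan the SMILES for Cl atoms (remember two-letter symbols like Cl and Br are single atoms).
Chlorine count: 1.

1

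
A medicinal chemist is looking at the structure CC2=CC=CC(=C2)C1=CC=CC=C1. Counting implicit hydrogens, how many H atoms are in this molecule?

12

Walk through each heavy atom and fill implicit hydrogens from standard valence (C 4, N 3, O 2, S 2, halogen 1):
  atom 1: C, bond orders sum to 1 (valence 4) → 3 H
  atom 2: C, bond orders sum to 4 (valence 4) → 0 H
  atom 3: C, bond orders sum to 3 (valence 4) → 1 H
  atom 4: C, bond orders sum to 3 (valence 4) → 1 H
  atom 5: C, bond orders sum to 3 (valence 4) → 1 H
  atom 6: C, bond orders sum to 4 (valence 4) → 0 H
  atom 7: C, bond orders sum to 3 (valence 4) → 1 H
  atom 8: C, bond orders sum to 4 (valence 4) → 0 H
  atom 9: C, bond orders sum to 3 (valence 4) → 1 H
  atom 10: C, bond orders sum to 3 (valence 4) → 1 H
  atom 11: C, bond orders sum to 3 (valence 4) → 1 H
  atom 12: C, bond orders sum to 3 (valence 4) → 1 H
  atom 13: C, bond orders sum to 3 (valence 4) → 1 H
Total hydrogens: 12.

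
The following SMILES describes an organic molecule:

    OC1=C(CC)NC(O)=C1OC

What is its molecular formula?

Walk through each heavy atom and fill implicit hydrogens from standard valence (C 4, N 3, O 2, S 2, halogen 1):
  atom 1: O, bond orders sum to 1 (valence 2) → 1 H
  atom 2: C, bond orders sum to 4 (valence 4) → 0 H
  atom 3: C, bond orders sum to 4 (valence 4) → 0 H
  atom 4: C, bond orders sum to 2 (valence 4) → 2 H
  atom 5: C, bond orders sum to 1 (valence 4) → 3 H
  atom 6: N, bond orders sum to 2 (valence 3) → 1 H
  atom 7: C, bond orders sum to 4 (valence 4) → 0 H
  atom 8: O, bond orders sum to 1 (valence 2) → 1 H
  atom 9: C, bond orders sum to 4 (valence 4) → 0 H
  atom 10: O, bond orders sum to 2 (valence 2) → 0 H
  atom 11: C, bond orders sum to 1 (valence 4) → 3 H
Totals → C:7, H:11, N:1, O:3.

C7H11NO3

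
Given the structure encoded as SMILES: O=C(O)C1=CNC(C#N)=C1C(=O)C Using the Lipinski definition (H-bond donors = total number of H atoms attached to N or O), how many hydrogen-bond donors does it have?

Donors: find every N or O and count the H atoms it carries.
  atom 1 (O): bond orders sum to 2 → 0 H
  atom 3 (O): bond orders sum to 1 → 1 H
  atom 6 (N): bond orders sum to 2 → 1 H
  atom 9 (N): bond orders sum to 3 → 0 H
  atom 12 (O): bond orders sum to 2 → 0 H
Lipinski HBD = 2.

2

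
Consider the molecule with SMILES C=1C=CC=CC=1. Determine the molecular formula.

Walk through each heavy atom and fill implicit hydrogens from standard valence (C 4, N 3, O 2, S 2, halogen 1):
  atom 1: C, bond orders sum to 3 (valence 4) → 1 H
  atom 2: C, bond orders sum to 3 (valence 4) → 1 H
  atom 3: C, bond orders sum to 3 (valence 4) → 1 H
  atom 4: C, bond orders sum to 3 (valence 4) → 1 H
  atom 5: C, bond orders sum to 3 (valence 4) → 1 H
  atom 6: C, bond orders sum to 3 (valence 4) → 1 H
Totals → C:6, H:6.

C6H6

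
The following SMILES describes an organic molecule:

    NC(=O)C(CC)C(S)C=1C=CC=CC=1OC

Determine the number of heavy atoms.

16

Every atom symbol written in the SMILES (organic subset) is one heavy atom; implicit H are not written.
Heavy atoms by element → C:12, N:1, O:2, S:1.
Total: 16.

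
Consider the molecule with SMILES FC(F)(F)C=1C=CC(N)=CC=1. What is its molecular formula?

C7H6F3N

Walk through each heavy atom and fill implicit hydrogens from standard valence (C 4, N 3, O 2, S 2, halogen 1):
  atom 1: F (halogen, monovalent) → 0 H
  atom 2: C, bond orders sum to 4 (valence 4) → 0 H
  atom 3: F (halogen, monovalent) → 0 H
  atom 4: F (halogen, monovalent) → 0 H
  atom 5: C, bond orders sum to 4 (valence 4) → 0 H
  atom 6: C, bond orders sum to 3 (valence 4) → 1 H
  atom 7: C, bond orders sum to 3 (valence 4) → 1 H
  atom 8: C, bond orders sum to 4 (valence 4) → 0 H
  atom 9: N, bond orders sum to 1 (valence 3) → 2 H
  atom 10: C, bond orders sum to 3 (valence 4) → 1 H
  atom 11: C, bond orders sum to 3 (valence 4) → 1 H
Totals → C:7, H:6, F:3, N:1.
In Hill order: C7H6F3N.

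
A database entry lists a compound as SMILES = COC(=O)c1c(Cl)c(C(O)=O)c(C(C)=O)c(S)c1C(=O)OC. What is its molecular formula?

C13H11ClO7S

Walk through each heavy atom and fill implicit hydrogens from standard valence (C 4, N 3, O 2, S 2, halogen 1); for lowercase aromatic atoms, an aromatic c carries 1 H when it has two neighbours and 0 H with three, and aromatic n carries 0 H:
  atom 1: C, bond orders sum to 1 (valence 4) → 3 H
  atom 2: O, bond orders sum to 2 (valence 2) → 0 H
  atom 3: C, bond orders sum to 4 (valence 4) → 0 H
  atom 4: O, bond orders sum to 2 (valence 2) → 0 H
  atom 5: aromatic c, 3 neighbours → 0 H
  atom 6: aromatic c, 3 neighbours → 0 H
  atom 7: Cl (halogen, monovalent) → 0 H
  atom 8: aromatic c, 3 neighbours → 0 H
  atom 9: C, bond orders sum to 4 (valence 4) → 0 H
  atom 10: O, bond orders sum to 1 (valence 2) → 1 H
  atom 11: O, bond orders sum to 2 (valence 2) → 0 H
  atom 12: aromatic c, 3 neighbours → 0 H
  atom 13: C, bond orders sum to 4 (valence 4) → 0 H
  atom 14: C, bond orders sum to 1 (valence 4) → 3 H
  atom 15: O, bond orders sum to 2 (valence 2) → 0 H
  atom 16: aromatic c, 3 neighbours → 0 H
  atom 17: S, bond orders sum to 1 (valence 2) → 1 H
  atom 18: aromatic c, 3 neighbours → 0 H
  atom 19: C, bond orders sum to 4 (valence 4) → 0 H
  atom 20: O, bond orders sum to 2 (valence 2) → 0 H
  atom 21: O, bond orders sum to 2 (valence 2) → 0 H
  atom 22: C, bond orders sum to 1 (valence 4) → 3 H
Totals → C:13, H:11, Cl:1, O:7, S:1.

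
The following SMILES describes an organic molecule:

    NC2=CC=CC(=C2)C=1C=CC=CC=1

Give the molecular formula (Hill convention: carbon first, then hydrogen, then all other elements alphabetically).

C12H11N

Walk through each heavy atom and fill implicit hydrogens from standard valence (C 4, N 3, O 2, S 2, halogen 1):
  atom 1: N, bond orders sum to 1 (valence 3) → 2 H
  atom 2: C, bond orders sum to 4 (valence 4) → 0 H
  atom 3: C, bond orders sum to 3 (valence 4) → 1 H
  atom 4: C, bond orders sum to 3 (valence 4) → 1 H
  atom 5: C, bond orders sum to 3 (valence 4) → 1 H
  atom 6: C, bond orders sum to 4 (valence 4) → 0 H
  atom 7: C, bond orders sum to 3 (valence 4) → 1 H
  atom 8: C, bond orders sum to 4 (valence 4) → 0 H
  atom 9: C, bond orders sum to 3 (valence 4) → 1 H
  atom 10: C, bond orders sum to 3 (valence 4) → 1 H
  atom 11: C, bond orders sum to 3 (valence 4) → 1 H
  atom 12: C, bond orders sum to 3 (valence 4) → 1 H
  atom 13: C, bond orders sum to 3 (valence 4) → 1 H
Totals → C:12, H:11, N:1.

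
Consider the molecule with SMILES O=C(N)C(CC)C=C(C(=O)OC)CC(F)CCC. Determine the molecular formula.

C13H22FNO3

Walk through each heavy atom and fill implicit hydrogens from standard valence (C 4, N 3, O 2, S 2, halogen 1):
  atom 1: O, bond orders sum to 2 (valence 2) → 0 H
  atom 2: C, bond orders sum to 4 (valence 4) → 0 H
  atom 3: N, bond orders sum to 1 (valence 3) → 2 H
  atom 4: C, bond orders sum to 3 (valence 4) → 1 H
  atom 5: C, bond orders sum to 2 (valence 4) → 2 H
  atom 6: C, bond orders sum to 1 (valence 4) → 3 H
  atom 7: C, bond orders sum to 3 (valence 4) → 1 H
  atom 8: C, bond orders sum to 4 (valence 4) → 0 H
  atom 9: C, bond orders sum to 4 (valence 4) → 0 H
  atom 10: O, bond orders sum to 2 (valence 2) → 0 H
  atom 11: O, bond orders sum to 2 (valence 2) → 0 H
  atom 12: C, bond orders sum to 1 (valence 4) → 3 H
  atom 13: C, bond orders sum to 2 (valence 4) → 2 H
  atom 14: C, bond orders sum to 3 (valence 4) → 1 H
  atom 15: F (halogen, monovalent) → 0 H
  atom 16: C, bond orders sum to 2 (valence 4) → 2 H
  atom 17: C, bond orders sum to 2 (valence 4) → 2 H
  atom 18: C, bond orders sum to 1 (valence 4) → 3 H
Totals → C:13, H:22, F:1, N:1, O:3.
In Hill order: C13H22FNO3.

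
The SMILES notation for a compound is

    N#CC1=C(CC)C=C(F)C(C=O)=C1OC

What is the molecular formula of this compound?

C11H10FNO2

Walk through each heavy atom and fill implicit hydrogens from standard valence (C 4, N 3, O 2, S 2, halogen 1):
  atom 1: N, bond orders sum to 3 (valence 3) → 0 H
  atom 2: C, bond orders sum to 4 (valence 4) → 0 H
  atom 3: C, bond orders sum to 4 (valence 4) → 0 H
  atom 4: C, bond orders sum to 4 (valence 4) → 0 H
  atom 5: C, bond orders sum to 2 (valence 4) → 2 H
  atom 6: C, bond orders sum to 1 (valence 4) → 3 H
  atom 7: C, bond orders sum to 3 (valence 4) → 1 H
  atom 8: C, bond orders sum to 4 (valence 4) → 0 H
  atom 9: F (halogen, monovalent) → 0 H
  atom 10: C, bond orders sum to 4 (valence 4) → 0 H
  atom 11: C, bond orders sum to 3 (valence 4) → 1 H
  atom 12: O, bond orders sum to 2 (valence 2) → 0 H
  atom 13: C, bond orders sum to 4 (valence 4) → 0 H
  atom 14: O, bond orders sum to 2 (valence 2) → 0 H
  atom 15: C, bond orders sum to 1 (valence 4) → 3 H
Totals → C:11, H:10, F:1, N:1, O:2.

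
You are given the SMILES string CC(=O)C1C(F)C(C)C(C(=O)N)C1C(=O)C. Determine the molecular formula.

C11H16FNO3

Walk through each heavy atom and fill implicit hydrogens from standard valence (C 4, N 3, O 2, S 2, halogen 1):
  atom 1: C, bond orders sum to 1 (valence 4) → 3 H
  atom 2: C, bond orders sum to 4 (valence 4) → 0 H
  atom 3: O, bond orders sum to 2 (valence 2) → 0 H
  atom 4: C, bond orders sum to 3 (valence 4) → 1 H
  atom 5: C, bond orders sum to 3 (valence 4) → 1 H
  atom 6: F (halogen, monovalent) → 0 H
  atom 7: C, bond orders sum to 3 (valence 4) → 1 H
  atom 8: C, bond orders sum to 1 (valence 4) → 3 H
  atom 9: C, bond orders sum to 3 (valence 4) → 1 H
  atom 10: C, bond orders sum to 4 (valence 4) → 0 H
  atom 11: O, bond orders sum to 2 (valence 2) → 0 H
  atom 12: N, bond orders sum to 1 (valence 3) → 2 H
  atom 13: C, bond orders sum to 3 (valence 4) → 1 H
  atom 14: C, bond orders sum to 4 (valence 4) → 0 H
  atom 15: O, bond orders sum to 2 (valence 2) → 0 H
  atom 16: C, bond orders sum to 1 (valence 4) → 3 H
Totals → C:11, H:16, F:1, N:1, O:3.
In Hill order: C11H16FNO3.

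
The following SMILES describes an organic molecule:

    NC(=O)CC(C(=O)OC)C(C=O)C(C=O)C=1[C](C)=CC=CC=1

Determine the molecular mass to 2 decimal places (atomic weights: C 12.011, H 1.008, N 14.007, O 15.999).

First, the molecular formula is C16H19NO5 (counting implicit H from valence).
  C: 16 × 12.011 = 192.176
  H: 19 × 1.008 = 19.152
  N: 1 × 14.007 = 14.007
  O: 5 × 15.999 = 79.995
Sum: 16×12.011 + 19×1.008 + 1×14.007 + 5×15.999 = 305.330 → 305.33 g/mol.

305.33 g/mol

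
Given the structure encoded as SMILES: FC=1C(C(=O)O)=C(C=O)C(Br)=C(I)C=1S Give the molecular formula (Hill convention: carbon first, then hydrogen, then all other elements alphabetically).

Walk through each heavy atom and fill implicit hydrogens from standard valence (C 4, N 3, O 2, S 2, halogen 1):
  atom 1: F (halogen, monovalent) → 0 H
  atom 2: C, bond orders sum to 4 (valence 4) → 0 H
  atom 3: C, bond orders sum to 4 (valence 4) → 0 H
  atom 4: C, bond orders sum to 4 (valence 4) → 0 H
  atom 5: O, bond orders sum to 2 (valence 2) → 0 H
  atom 6: O, bond orders sum to 1 (valence 2) → 1 H
  atom 7: C, bond orders sum to 4 (valence 4) → 0 H
  atom 8: C, bond orders sum to 3 (valence 4) → 1 H
  atom 9: O, bond orders sum to 2 (valence 2) → 0 H
  atom 10: C, bond orders sum to 4 (valence 4) → 0 H
  atom 11: Br (halogen, monovalent) → 0 H
  atom 12: C, bond orders sum to 4 (valence 4) → 0 H
  atom 13: I (halogen, monovalent) → 0 H
  atom 14: C, bond orders sum to 4 (valence 4) → 0 H
  atom 15: S, bond orders sum to 1 (valence 2) → 1 H
Totals → C:8, H:3, Br:1, F:1, I:1, O:3, S:1.
In Hill order: C8H3BrFIO3S.

C8H3BrFIO3S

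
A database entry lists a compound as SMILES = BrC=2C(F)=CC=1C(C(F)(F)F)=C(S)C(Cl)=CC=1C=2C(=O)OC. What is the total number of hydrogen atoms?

6

Walk through each heavy atom and fill implicit hydrogens from standard valence (C 4, N 3, O 2, S 2, halogen 1):
  atom 1: Br (halogen, monovalent) → 0 H
  atom 2: C, bond orders sum to 4 (valence 4) → 0 H
  atom 3: C, bond orders sum to 4 (valence 4) → 0 H
  atom 4: F (halogen, monovalent) → 0 H
  atom 5: C, bond orders sum to 3 (valence 4) → 1 H
  atom 6: C, bond orders sum to 4 (valence 4) → 0 H
  atom 7: C, bond orders sum to 4 (valence 4) → 0 H
  atom 8: C, bond orders sum to 4 (valence 4) → 0 H
  atom 9: F (halogen, monovalent) → 0 H
  atom 10: F (halogen, monovalent) → 0 H
  atom 11: F (halogen, monovalent) → 0 H
  atom 12: C, bond orders sum to 4 (valence 4) → 0 H
  atom 13: S, bond orders sum to 1 (valence 2) → 1 H
  atom 14: C, bond orders sum to 4 (valence 4) → 0 H
  atom 15: Cl (halogen, monovalent) → 0 H
  atom 16: C, bond orders sum to 3 (valence 4) → 1 H
  atom 17: C, bond orders sum to 4 (valence 4) → 0 H
  atom 18: C, bond orders sum to 4 (valence 4) → 0 H
  atom 19: C, bond orders sum to 4 (valence 4) → 0 H
  atom 20: O, bond orders sum to 2 (valence 2) → 0 H
  atom 21: O, bond orders sum to 2 (valence 2) → 0 H
  atom 22: C, bond orders sum to 1 (valence 4) → 3 H
Total hydrogens: 6.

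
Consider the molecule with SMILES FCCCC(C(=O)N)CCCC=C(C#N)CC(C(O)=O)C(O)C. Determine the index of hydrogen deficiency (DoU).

5

Molecular formula: C16H25FN2O4.
DoU = (2C + 2 + N − H − X) / 2, where X is the halogen count and O/S are ignored.
    = (2·16 + 2 + 2 − 25 − 1) / 2 = 10 / 2 = 5.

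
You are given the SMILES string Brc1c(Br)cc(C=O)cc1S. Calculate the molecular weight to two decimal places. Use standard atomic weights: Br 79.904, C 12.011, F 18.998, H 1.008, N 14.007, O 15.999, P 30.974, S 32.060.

First, the molecular formula is C7H4Br2OS (counting implicit H from valence).
  Br: 2 × 79.904 = 159.808
  C: 7 × 12.011 = 84.077
  H: 4 × 1.008 = 4.032
  O: 1 × 15.999 = 15.999
  S: 1 × 32.060 = 32.060
Sum: 2×79.904 + 7×12.011 + 4×1.008 + 1×15.999 + 1×32.060 = 295.976 → 295.98 g/mol.

295.98 g/mol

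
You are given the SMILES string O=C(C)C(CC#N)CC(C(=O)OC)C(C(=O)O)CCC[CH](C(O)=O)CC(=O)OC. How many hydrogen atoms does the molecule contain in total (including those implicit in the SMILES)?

27

Walk through each heavy atom and fill implicit hydrogens from standard valence (C 4, N 3, O 2, S 2, halogen 1):
  atom 1: O, bond orders sum to 2 (valence 2) → 0 H
  atom 2: C, bond orders sum to 4 (valence 4) → 0 H
  atom 3: C, bond orders sum to 1 (valence 4) → 3 H
  atom 4: C, bond orders sum to 3 (valence 4) → 1 H
  atom 5: C, bond orders sum to 2 (valence 4) → 2 H
  atom 6: C, bond orders sum to 4 (valence 4) → 0 H
  atom 7: N, bond orders sum to 3 (valence 3) → 0 H
  atom 8: C, bond orders sum to 2 (valence 4) → 2 H
  atom 9: C, bond orders sum to 3 (valence 4) → 1 H
  atom 10: C, bond orders sum to 4 (valence 4) → 0 H
  atom 11: O, bond orders sum to 2 (valence 2) → 0 H
  atom 12: O, bond orders sum to 2 (valence 2) → 0 H
  atom 13: C, bond orders sum to 1 (valence 4) → 3 H
  atom 14: C, bond orders sum to 3 (valence 4) → 1 H
  atom 15: C, bond orders sum to 4 (valence 4) → 0 H
  atom 16: O, bond orders sum to 2 (valence 2) → 0 H
  atom 17: O, bond orders sum to 1 (valence 2) → 1 H
  atom 18: C, bond orders sum to 2 (valence 4) → 2 H
  atom 19: C, bond orders sum to 2 (valence 4) → 2 H
  atom 20: C, bond orders sum to 2 (valence 4) → 2 H
  atom 21: C with explicit H count 1
  atom 22: C, bond orders sum to 4 (valence 4) → 0 H
  atom 23: O, bond orders sum to 1 (valence 2) → 1 H
  atom 24: O, bond orders sum to 2 (valence 2) → 0 H
  atom 25: C, bond orders sum to 2 (valence 4) → 2 H
  atom 26: C, bond orders sum to 4 (valence 4) → 0 H
  atom 27: O, bond orders sum to 2 (valence 2) → 0 H
  atom 28: O, bond orders sum to 2 (valence 2) → 0 H
  atom 29: C, bond orders sum to 1 (valence 4) → 3 H
Total hydrogens: 27.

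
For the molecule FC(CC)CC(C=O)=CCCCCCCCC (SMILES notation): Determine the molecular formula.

C15H27FO

Walk through each heavy atom and fill implicit hydrogens from standard valence (C 4, N 3, O 2, S 2, halogen 1):
  atom 1: F (halogen, monovalent) → 0 H
  atom 2: C, bond orders sum to 3 (valence 4) → 1 H
  atom 3: C, bond orders sum to 2 (valence 4) → 2 H
  atom 4: C, bond orders sum to 1 (valence 4) → 3 H
  atom 5: C, bond orders sum to 2 (valence 4) → 2 H
  atom 6: C, bond orders sum to 4 (valence 4) → 0 H
  atom 7: C, bond orders sum to 3 (valence 4) → 1 H
  atom 8: O, bond orders sum to 2 (valence 2) → 0 H
  atom 9: C, bond orders sum to 3 (valence 4) → 1 H
  atom 10: C, bond orders sum to 2 (valence 4) → 2 H
  atom 11: C, bond orders sum to 2 (valence 4) → 2 H
  atom 12: C, bond orders sum to 2 (valence 4) → 2 H
  atom 13: C, bond orders sum to 2 (valence 4) → 2 H
  atom 14: C, bond orders sum to 2 (valence 4) → 2 H
  atom 15: C, bond orders sum to 2 (valence 4) → 2 H
  atom 16: C, bond orders sum to 2 (valence 4) → 2 H
  atom 17: C, bond orders sum to 1 (valence 4) → 3 H
Totals → C:15, H:27, F:1, O:1.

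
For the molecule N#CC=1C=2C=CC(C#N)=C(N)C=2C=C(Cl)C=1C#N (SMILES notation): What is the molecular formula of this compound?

C13H5ClN4

Walk through each heavy atom and fill implicit hydrogens from standard valence (C 4, N 3, O 2, S 2, halogen 1):
  atom 1: N, bond orders sum to 3 (valence 3) → 0 H
  atom 2: C, bond orders sum to 4 (valence 4) → 0 H
  atom 3: C, bond orders sum to 4 (valence 4) → 0 H
  atom 4: C, bond orders sum to 4 (valence 4) → 0 H
  atom 5: C, bond orders sum to 3 (valence 4) → 1 H
  atom 6: C, bond orders sum to 3 (valence 4) → 1 H
  atom 7: C, bond orders sum to 4 (valence 4) → 0 H
  atom 8: C, bond orders sum to 4 (valence 4) → 0 H
  atom 9: N, bond orders sum to 3 (valence 3) → 0 H
  atom 10: C, bond orders sum to 4 (valence 4) → 0 H
  atom 11: N, bond orders sum to 1 (valence 3) → 2 H
  atom 12: C, bond orders sum to 4 (valence 4) → 0 H
  atom 13: C, bond orders sum to 3 (valence 4) → 1 H
  atom 14: C, bond orders sum to 4 (valence 4) → 0 H
  atom 15: Cl (halogen, monovalent) → 0 H
  atom 16: C, bond orders sum to 4 (valence 4) → 0 H
  atom 17: C, bond orders sum to 4 (valence 4) → 0 H
  atom 18: N, bond orders sum to 3 (valence 3) → 0 H
Totals → C:13, H:5, Cl:1, N:4.
In Hill order: C13H5ClN4.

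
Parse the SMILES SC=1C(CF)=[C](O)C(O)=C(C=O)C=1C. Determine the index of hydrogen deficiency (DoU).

Degree of unsaturation = (number of rings) + (number of π bonds).
Ring closures in the SMILES: 1.
π bonds: 4 double bonds (each 1 DoU) → 4 DoU from unsaturation.
Total DoU = 1 + 4 = 5.

5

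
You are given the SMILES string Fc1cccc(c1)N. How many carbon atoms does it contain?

6

Count every carbon token in the SMILES (each C, including those in ring-closure positions and inside branches).
Carbon count: 6.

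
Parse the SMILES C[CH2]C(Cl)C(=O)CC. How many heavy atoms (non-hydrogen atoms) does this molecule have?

Every atom symbol written in the SMILES (organic subset) is one heavy atom; implicit H are not written.
Heavy atoms by element → C:6, Cl:1, O:1.
Total: 8.

8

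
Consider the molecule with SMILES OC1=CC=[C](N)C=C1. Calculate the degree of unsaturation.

Molecular formula: C6H7NO.
DoU = (2C + 2 + N − H − X) / 2, where X is the halogen count and O/S are ignored.
    = (2·6 + 2 + 1 − 7 − 0) / 2 = 8 / 2 = 4.

4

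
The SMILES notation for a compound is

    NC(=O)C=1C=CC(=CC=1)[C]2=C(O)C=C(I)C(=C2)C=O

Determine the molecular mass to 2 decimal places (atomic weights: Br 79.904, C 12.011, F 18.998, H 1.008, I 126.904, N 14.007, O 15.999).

First, the molecular formula is C14H10INO3 (counting implicit H from valence).
  C: 14 × 12.011 = 168.154
  H: 10 × 1.008 = 10.080
  I: 1 × 126.904 = 126.904
  N: 1 × 14.007 = 14.007
  O: 3 × 15.999 = 47.997
Sum: 14×12.011 + 10×1.008 + 1×126.904 + 1×14.007 + 3×15.999 = 367.142 → 367.14 g/mol.

367.14 g/mol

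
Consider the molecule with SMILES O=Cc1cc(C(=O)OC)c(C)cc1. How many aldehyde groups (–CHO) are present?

1

The aldehyde motif appears at heavy-atom position 2 in the SMILES.
Other groups present: 1 ester.
Aldehyde count: 1.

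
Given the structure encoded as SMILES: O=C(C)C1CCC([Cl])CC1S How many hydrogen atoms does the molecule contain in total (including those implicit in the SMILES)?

Walk through each heavy atom and fill implicit hydrogens from standard valence (C 4, N 3, O 2, S 2, halogen 1):
  atom 1: O, bond orders sum to 2 (valence 2) → 0 H
  atom 2: C, bond orders sum to 4 (valence 4) → 0 H
  atom 3: C, bond orders sum to 1 (valence 4) → 3 H
  atom 4: C, bond orders sum to 3 (valence 4) → 1 H
  atom 5: C, bond orders sum to 2 (valence 4) → 2 H
  atom 6: C, bond orders sum to 2 (valence 4) → 2 H
  atom 7: C, bond orders sum to 3 (valence 4) → 1 H
  atom 8: Cl with explicit H count 0
  atom 9: C, bond orders sum to 2 (valence 4) → 2 H
  atom 10: C, bond orders sum to 3 (valence 4) → 1 H
  atom 11: S, bond orders sum to 1 (valence 2) → 1 H
Total hydrogens: 13.

13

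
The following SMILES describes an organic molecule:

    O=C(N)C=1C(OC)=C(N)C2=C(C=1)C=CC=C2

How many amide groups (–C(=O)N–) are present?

The amide motif appears at heavy-atom position 2 in the SMILES.
Other groups present: 1 ether, 1 primary amine.
Amide count: 1.

1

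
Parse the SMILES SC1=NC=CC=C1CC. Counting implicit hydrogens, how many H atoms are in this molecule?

Walk through each heavy atom and fill implicit hydrogens from standard valence (C 4, N 3, O 2, S 2, halogen 1):
  atom 1: S, bond orders sum to 1 (valence 2) → 1 H
  atom 2: C, bond orders sum to 4 (valence 4) → 0 H
  atom 3: N, bond orders sum to 3 (valence 3) → 0 H
  atom 4: C, bond orders sum to 3 (valence 4) → 1 H
  atom 5: C, bond orders sum to 3 (valence 4) → 1 H
  atom 6: C, bond orders sum to 3 (valence 4) → 1 H
  atom 7: C, bond orders sum to 4 (valence 4) → 0 H
  atom 8: C, bond orders sum to 2 (valence 4) → 2 H
  atom 9: C, bond orders sum to 1 (valence 4) → 3 H
Total hydrogens: 9.

9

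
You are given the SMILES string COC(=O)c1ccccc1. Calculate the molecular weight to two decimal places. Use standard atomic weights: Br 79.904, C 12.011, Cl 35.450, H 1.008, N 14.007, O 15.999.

136.15 g/mol

First, the molecular formula is C8H8O2 (counting implicit H from valence).
  C: 8 × 12.011 = 96.088
  H: 8 × 1.008 = 8.064
  O: 2 × 15.999 = 31.998
Sum: 8×12.011 + 8×1.008 + 2×15.999 = 136.150 → 136.15 g/mol.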